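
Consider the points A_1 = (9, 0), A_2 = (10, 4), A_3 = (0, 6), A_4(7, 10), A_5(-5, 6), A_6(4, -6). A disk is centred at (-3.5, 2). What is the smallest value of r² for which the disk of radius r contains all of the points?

186.25

The required radius is the distance from (-3.5, 2) to the farthest point.
Squared distances: 160.25, 186.25, 28.25, 174.25, 18.25, 120.25.
Maximum is 186.25, attained at A_2.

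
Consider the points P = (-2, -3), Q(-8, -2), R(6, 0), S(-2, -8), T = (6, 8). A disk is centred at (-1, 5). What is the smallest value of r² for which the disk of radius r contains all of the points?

170

The required radius is the distance from (-1, 5) to the farthest point.
Squared distances: 65, 98, 74, 170, 58.
Maximum is 170, attained at S.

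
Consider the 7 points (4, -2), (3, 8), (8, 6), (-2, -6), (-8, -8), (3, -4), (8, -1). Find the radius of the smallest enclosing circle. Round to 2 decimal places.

10.63

By Welzl's lemma the MEC is supported by two points (diametrically opposite) or three points (on a circumcircle).
The farthest pair is (8, 6)–(-8, -8) with squared distance 452. The circle on this segment as diameter has centre (0, -1) and r² = 452/4 = 113.
Check (4, -2): distance² to centre = 17 ≤ 113, so it lies inside.
All remaining points lie in this disk, and no smaller disk contains both endpoints, so this is the minimum enclosing circle.
r = √113 ≈ 10.63.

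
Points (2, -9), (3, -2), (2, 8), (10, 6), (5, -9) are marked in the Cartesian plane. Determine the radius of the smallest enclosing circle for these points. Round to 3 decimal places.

8.762

By Welzl's lemma the MEC is supported by two points (diametrically opposite) or three points (on a circumcircle).
The minimum enclosing circle is determined by three boundary points: (2, -9), (2, 8), (10, 6).
Their circumcentre is (4.125, -0.5) with r² = 76.765625.
The farthest remaining point (5, -9) is at distance² 73.015625 ≤ 76.765625.
r = √(76.765625) ≈ 8.762.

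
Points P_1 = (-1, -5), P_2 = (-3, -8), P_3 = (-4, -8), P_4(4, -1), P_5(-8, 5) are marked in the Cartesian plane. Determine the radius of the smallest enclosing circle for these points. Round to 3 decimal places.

7.348

By Welzl's lemma the MEC is supported by two points (diametrically opposite) or three points (on a circumcircle).
The minimum enclosing circle is determined by three boundary points: P_3, P_4, P_5.
Their circumcentre is (-147/44, -15/22) with r² = 104525/1936.
The farthest remaining point P_2 is at distance² 103909/1936 ≤ 104525/1936.
r = √(104525/1936) ≈ 7.348.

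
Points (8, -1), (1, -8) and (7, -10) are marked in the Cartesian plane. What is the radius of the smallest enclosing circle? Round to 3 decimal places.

Call the three points A, B, C in the order given.
Side lengths²: AB² = 98, AC² = 82, BC² = 40.
Since AB² = 98 < 82 + 40 = 122, the triangle is acute, so the smallest enclosing circle is the circumcircle.
Circumcentre = (5.25, -5.25), r² = 25.625.
r = √(25.625) ≈ 5.062.

5.062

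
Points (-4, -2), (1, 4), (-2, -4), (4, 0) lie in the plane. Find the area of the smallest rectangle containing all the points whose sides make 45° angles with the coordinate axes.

38.5

In coordinates u = x + y, v = x − y the rectangle is axis-aligned; the map (x,y)→(u,v) scales areas by 2.
u-values: -6, 5, -6, 4; range = 5 − (-6) = 11.
v-values: -2, -3, 2, 4; range = 4 − (-3) = 7.
Area = (11 × 7) / 2 = 38.5.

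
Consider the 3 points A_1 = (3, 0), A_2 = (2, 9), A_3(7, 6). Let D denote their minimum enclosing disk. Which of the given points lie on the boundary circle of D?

Side lengths²: A_1A_2² = 82, A_1A_3² = 52, A_2A_3² = 34.
Since A_1A_2² = 82 < 52 + 34 = 86, the triangle is acute, so the smallest enclosing circle is the circumcircle.
Circumcentre = (19/7, 95/21), r² = 9061/441.
The points at distance exactly r from the centre are A_1, A_2, A_3 — 3 points.

A_1, A_2, A_3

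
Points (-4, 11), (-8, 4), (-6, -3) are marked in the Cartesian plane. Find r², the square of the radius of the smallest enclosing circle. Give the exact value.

50

Call the three points A, B, C in the order given.
Side lengths²: AB² = 65, AC² = 200, BC² = 53.
Since AC² = 200 ≥ 65 + 53 = 118, the angle opposite AC is not acute, so the smallest enclosing circle has AC as diameter.
Centre = midpoint of AC = (-5, 4), r² = 200/4 = 50.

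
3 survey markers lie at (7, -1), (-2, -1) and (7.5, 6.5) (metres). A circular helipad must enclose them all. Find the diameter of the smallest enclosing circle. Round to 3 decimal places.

Call the three points A, B, C in the order given.
Side lengths²: AB² = 81, AC² = 56.5, BC² = 146.5.
Since BC² = 146.5 ≥ 81 + 56.5 = 137.5, the angle opposite BC is not acute, so the smallest enclosing circle has BC as diameter.
Centre = midpoint of BC = (2.75, 2.75), r² = 146.5/4 = 36.625.
Diameter = 2r = 2√(36.625) ≈ 12.104.

12.104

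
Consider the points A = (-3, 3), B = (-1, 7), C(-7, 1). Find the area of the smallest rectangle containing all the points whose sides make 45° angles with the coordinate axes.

12

In coordinates u = x + y, v = x − y the rectangle is axis-aligned; the map (x,y)→(u,v) scales areas by 2.
u-values: 0, 6, -6; range = 6 − (-6) = 12.
v-values: -6, -8, -8; range = -6 − (-8) = 2.
Area = (12 × 2) / 2 = 12.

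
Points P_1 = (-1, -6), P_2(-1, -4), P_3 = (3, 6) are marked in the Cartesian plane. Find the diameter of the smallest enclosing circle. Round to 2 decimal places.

12.65

Side lengths²: P_1P_2² = 4, P_1P_3² = 160, P_2P_3² = 116.
Since P_1P_3² = 160 ≥ 116 + 4 = 120, the angle opposite P_1P_3 is not acute, so the smallest enclosing circle has P_1P_3 as diameter.
Centre = midpoint of P_1P_3 = (1, 0), r² = 160/4 = 40.
Diameter = 2r = 2√40 ≈ 12.65.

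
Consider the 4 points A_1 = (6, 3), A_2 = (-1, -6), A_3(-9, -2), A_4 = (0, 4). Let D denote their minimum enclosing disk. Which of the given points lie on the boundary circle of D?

A_1, A_3

The farthest pair is A_1–A_3 with squared distance 250. The circle on this segment as diameter has centre (-1.5, 0.5) and r² = 250/4 = 62.5.
Check A_2: distance² to centre = 42.5 ≤ 62.5, so it lies inside.
All remaining points lie in this disk, and no smaller disk contains both endpoints, so this is the minimum enclosing circle.
The points at distance exactly r from the centre are A_1, A_3 — 2 points.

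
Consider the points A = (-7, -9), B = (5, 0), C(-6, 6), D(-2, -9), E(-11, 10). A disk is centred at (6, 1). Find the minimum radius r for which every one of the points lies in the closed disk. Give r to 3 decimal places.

19.235

The required radius is the distance from (6, 1) to the farthest point.
Squared distances: 269, 2, 169, 164, 370.
Maximum is 370, attained at E.
r = √370 ≈ 19.235.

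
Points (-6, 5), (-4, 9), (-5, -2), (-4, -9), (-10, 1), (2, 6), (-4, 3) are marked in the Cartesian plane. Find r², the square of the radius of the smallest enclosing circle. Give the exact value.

The minimum enclosing circle of a finite set is fixed by two of the points (as a diameter) or three (as a circumcircle).
The farthest pair is (-4, 9)–(-4, -9) with squared distance 324. The circle on this segment as diameter has centre (-4, 0) and r² = 324/4 = 81.
Check (-6, 5): distance² to centre = 29 ≤ 81, so it lies inside.
All remaining points lie in this disk, and no smaller disk contains both endpoints, so this is the minimum enclosing circle.

81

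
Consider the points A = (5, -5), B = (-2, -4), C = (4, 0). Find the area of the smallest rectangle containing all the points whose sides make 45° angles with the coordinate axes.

40

In coordinates u = x + y, v = x − y the rectangle is axis-aligned; the map (x,y)→(u,v) scales areas by 2.
u-values: 0, -6, 4; range = 4 − (-6) = 10.
v-values: 10, 2, 4; range = 10 − 2 = 8.
Area = (10 × 8) / 2 = 40.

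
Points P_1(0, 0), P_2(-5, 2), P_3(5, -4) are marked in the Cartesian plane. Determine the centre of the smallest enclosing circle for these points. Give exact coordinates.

(0, -1)

Side lengths²: P_1P_2² = 29, P_1P_3² = 41, P_2P_3² = 136.
Since P_2P_3² = 136 ≥ 41 + 29 = 70, the angle opposite P_2P_3 is not acute, so the smallest enclosing circle has P_2P_3 as diameter.
Centre = midpoint of P_2P_3 = (0, -1), r² = 136/4 = 34.
Centre = (0, -1).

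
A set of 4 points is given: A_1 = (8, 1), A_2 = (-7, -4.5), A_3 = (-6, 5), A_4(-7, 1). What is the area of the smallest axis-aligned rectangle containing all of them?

x ranges over [-7, 8], width 15.
y ranges over [-4.5, 5], height 9.5.
Area = 15 × 9.5 = 142.5.

142.5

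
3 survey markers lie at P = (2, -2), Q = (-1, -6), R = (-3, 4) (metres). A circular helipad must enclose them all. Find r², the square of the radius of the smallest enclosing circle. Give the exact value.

26

Side lengths²: PQ² = 25, PR² = 61, QR² = 104.
Since QR² = 104 ≥ 61 + 25 = 86, the angle opposite QR is not acute, so the smallest enclosing circle has QR as diameter.
Centre = midpoint of QR = (-2, -1), r² = 104/4 = 26.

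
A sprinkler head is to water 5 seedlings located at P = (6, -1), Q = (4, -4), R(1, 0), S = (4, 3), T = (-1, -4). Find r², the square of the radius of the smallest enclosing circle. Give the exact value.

5365/289

A smallest enclosing disk is always determined by at most three of the input points on its boundary.
The minimum enclosing circle is determined by three boundary points: P, S, T.
Their circumcentre is (29/17, -11/17) with r² = 5365/289.
The farthest remaining point Q is at distance² 4770/289 ≤ 5365/289.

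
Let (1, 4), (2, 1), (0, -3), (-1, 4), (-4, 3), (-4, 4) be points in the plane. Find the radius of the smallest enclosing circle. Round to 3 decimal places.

By Welzl's lemma the MEC is supported by two points (diametrically opposite) or three points (on a circumcircle).
The minimum enclosing circle is determined by three boundary points: (1, 4), (0, -3), (-4, 4).
Their circumcentre is (-1.5, 11/14) with r² = 1625/98.
The farthest remaining point (2, 1) is at distance² 1205/98 ≤ 1625/98.
r = √(1625/98) ≈ 4.072.

4.072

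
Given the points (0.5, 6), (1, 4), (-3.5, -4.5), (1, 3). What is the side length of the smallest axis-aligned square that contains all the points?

The bounding box has width 4.5 and height 10.5.
An axis-aligned square enclosing the set must have side ≥ max(width, height).
So the minimum side is max(4.5, 10.5) = 10.5.

10.5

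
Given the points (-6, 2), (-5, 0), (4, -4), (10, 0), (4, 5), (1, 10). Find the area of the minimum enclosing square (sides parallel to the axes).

The bounding box has width 16 and height 14.
An axis-aligned square enclosing the set must have side ≥ max(width, height).
So the minimum side is max(16, 14) = 16.
Area = 16² = 256.

256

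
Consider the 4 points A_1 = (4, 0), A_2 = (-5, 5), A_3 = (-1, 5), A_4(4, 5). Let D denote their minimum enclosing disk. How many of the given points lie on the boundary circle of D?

A smallest enclosing disk is always determined by at most three of the input points on its boundary.
The farthest pair is A_1–A_2 with squared distance 106. The circle on this segment as diameter has centre (-0.5, 2.5) and r² = 106/4 = 26.5.
Check A_3: distance² to centre = 6.5 ≤ 26.5, so it lies inside.
All remaining points lie in this disk, and no smaller disk contains both endpoints, so this is the minimum enclosing circle.
The points at distance exactly r from the centre are A_1, A_2, A_4 — 3 points.

3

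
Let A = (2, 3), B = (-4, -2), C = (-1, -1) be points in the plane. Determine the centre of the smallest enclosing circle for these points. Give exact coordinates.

Side lengths²: AB² = 61, AC² = 25, BC² = 10.
Since AB² = 61 ≥ 25 + 10 = 35, the angle opposite AB is not acute, so the smallest enclosing circle has AB as diameter.
Centre = midpoint of AB = (-1, 0.5), r² = 61/4 = 15.25.
Centre = (-1, 0.5).

(-1, 0.5)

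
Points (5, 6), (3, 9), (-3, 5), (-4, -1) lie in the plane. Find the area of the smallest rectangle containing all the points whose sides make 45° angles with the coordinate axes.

59.5

In coordinates u = x + y, v = x − y the rectangle is axis-aligned; the map (x,y)→(u,v) scales areas by 2.
u-values: 11, 12, 2, -5; range = 12 − (-5) = 17.
v-values: -1, -6, -8, -3; range = -1 − (-8) = 7.
Area = (17 × 7) / 2 = 59.5.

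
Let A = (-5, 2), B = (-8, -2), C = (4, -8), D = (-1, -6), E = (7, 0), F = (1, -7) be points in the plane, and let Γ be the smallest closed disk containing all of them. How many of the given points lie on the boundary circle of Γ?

3

By Welzl's lemma the MEC is supported by two points (diametrically opposite) or three points (on a circumcircle).
The minimum enclosing circle is determined by three boundary points: B, C, E.
Their circumcentre is (-15/38, -34/19) with r² = 83585/1444.
The farthest remaining point A is at distance² 51361/1444 ≤ 83585/1444.
The points at distance exactly r from the centre are B, C, E — 3 points.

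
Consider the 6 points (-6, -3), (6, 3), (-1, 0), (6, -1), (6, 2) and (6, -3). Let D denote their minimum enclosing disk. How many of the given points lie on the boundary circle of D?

3

The minimum enclosing circle of a finite set is fixed by two of the points (as a diameter) or three (as a circumcircle).
The farthest pair is (-6, -3)–(6, 3) with squared distance 180. The circle on this segment as diameter has centre (0, 0) and r² = 180/4 = 45.
Check (-1, 0): distance² to centre = 1 ≤ 45, so it lies inside.
All remaining points lie in this disk, and no smaller disk contains both endpoints, so this is the minimum enclosing circle.
The points at distance exactly r from the centre are (-6, -3), (6, 3), (6, -3) — 3 points.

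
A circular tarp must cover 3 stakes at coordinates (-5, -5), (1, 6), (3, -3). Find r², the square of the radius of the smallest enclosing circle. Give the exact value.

39.25

Call the three points A, B, C in the order given.
Side lengths²: AB² = 157, AC² = 68, BC² = 85.
Since AB² = 157 ≥ 85 + 68 = 153, the angle opposite AB is not acute, so the smallest enclosing circle has AB as diameter.
Centre = midpoint of AB = (-2, 0.5), r² = 157/4 = 39.25.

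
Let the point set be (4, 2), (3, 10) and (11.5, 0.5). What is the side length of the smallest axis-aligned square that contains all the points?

9.5

The bounding box has width 8.5 and height 9.5.
An axis-aligned square enclosing the set must have side ≥ max(width, height).
So the minimum side is max(8.5, 9.5) = 9.5.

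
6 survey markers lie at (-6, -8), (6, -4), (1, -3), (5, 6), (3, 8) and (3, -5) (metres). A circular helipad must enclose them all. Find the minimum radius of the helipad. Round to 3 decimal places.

9.179

By Welzl's lemma the MEC is supported by two points (diametrically opposite) or three points (on a circumcircle).
The farthest pair is (-6, -8)–(3, 8) with squared distance 337. The circle on this segment as diameter has centre (-1.5, 0) and r² = 337/4 = 84.25.
Check (6, -4): distance² to centre = 72.25 ≤ 84.25, so it lies inside.
All remaining points lie in this disk, and no smaller disk contains both endpoints, so this is the minimum enclosing circle.
r = √(84.25) ≈ 9.179.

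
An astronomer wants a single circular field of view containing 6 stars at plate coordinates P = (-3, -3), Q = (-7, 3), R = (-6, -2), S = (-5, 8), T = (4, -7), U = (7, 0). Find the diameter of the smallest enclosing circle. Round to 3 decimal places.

17.493

A smallest enclosing disk is always determined by at most three of the input points on its boundary.
The farthest pair is S–T with squared distance 306. The circle on this segment as diameter has centre (-0.5, 0.5) and r² = 306/4 = 76.5.
Check P: distance² to centre = 18.5 ≤ 76.5, so it lies inside.
All remaining points lie in this disk, and no smaller disk contains both endpoints, so this is the minimum enclosing circle.
Diameter = 2r = 2√(76.5) ≈ 17.493.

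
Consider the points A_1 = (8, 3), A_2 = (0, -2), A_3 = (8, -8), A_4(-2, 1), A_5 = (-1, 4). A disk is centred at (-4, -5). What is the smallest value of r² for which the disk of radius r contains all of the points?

The required radius is the distance from (-4, -5) to the farthest point.
Squared distances: 208, 25, 153, 40, 90.
Maximum is 208, attained at A_1.

208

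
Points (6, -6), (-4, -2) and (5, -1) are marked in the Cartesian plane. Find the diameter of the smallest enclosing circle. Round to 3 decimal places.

10.770

Call the three points A, B, C in the order given.
Side lengths²: AB² = 116, AC² = 26, BC² = 82.
Since AB² = 116 ≥ 82 + 26 = 108, the angle opposite AB is not acute, so the smallest enclosing circle has AB as diameter.
Centre = midpoint of AB = (1, -4), r² = 116/4 = 29.
Diameter = 2r = 2√29 ≈ 10.770.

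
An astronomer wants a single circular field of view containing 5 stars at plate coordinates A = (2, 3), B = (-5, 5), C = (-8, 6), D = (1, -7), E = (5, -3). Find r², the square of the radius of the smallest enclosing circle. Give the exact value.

15625/242

By Welzl's lemma the MEC is supported by two points (diametrically opposite) or three points (on a circumcircle).
The minimum enclosing circle is determined by three boundary points: C, D, E.
Their circumcentre is (-51/22, 7/22) with r² = 15625/242.
The farthest remaining point B is at distance² 7045/242 ≤ 15625/242.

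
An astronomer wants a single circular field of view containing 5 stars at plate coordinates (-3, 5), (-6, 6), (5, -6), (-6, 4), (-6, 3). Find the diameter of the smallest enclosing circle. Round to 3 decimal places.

By Welzl's lemma the MEC is supported by two points (diametrically opposite) or three points (on a circumcircle).
The farthest pair is (-6, 6)–(5, -6) with squared distance 265. The circle on this segment as diameter has centre (-0.5, 0) and r² = 265/4 = 66.25.
Check (-3, 5): distance² to centre = 31.25 ≤ 66.25, so it lies inside.
All remaining points lie in this disk, and no smaller disk contains both endpoints, so this is the minimum enclosing circle.
Diameter = 2r = 2√(66.25) ≈ 16.279.

16.279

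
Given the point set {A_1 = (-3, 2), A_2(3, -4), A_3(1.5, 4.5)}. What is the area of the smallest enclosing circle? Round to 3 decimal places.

63.289

Side lengths²: A_1A_2² = 72, A_1A_3² = 26.5, A_2A_3² = 74.5.
Since A_2A_3² = 74.5 < 72 + 26.5 = 98.5, the triangle is acute, so the smallest enclosing circle is the circumcircle.
Circumcentre = (29/28, 1/28), r² = 7897/392.
Area = π·r² = π·7897/392 ≈ 63.289.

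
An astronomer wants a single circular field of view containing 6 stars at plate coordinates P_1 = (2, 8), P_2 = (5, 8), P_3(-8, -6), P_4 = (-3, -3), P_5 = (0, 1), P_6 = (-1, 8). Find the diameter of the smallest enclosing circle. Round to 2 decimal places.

The minimum enclosing circle of a finite set is fixed by two of the points (as a diameter) or three (as a circumcircle).
The farthest pair is P_2–P_3 with squared distance 365. The circle on this segment as diameter has centre (-1.5, 1) and r² = 365/4 = 91.25.
Check P_1: distance² to centre = 61.25 ≤ 91.25, so it lies inside.
All remaining points lie in this disk, and no smaller disk contains both endpoints, so this is the minimum enclosing circle.
Diameter = 2r = 2√(91.25) ≈ 19.10.

19.10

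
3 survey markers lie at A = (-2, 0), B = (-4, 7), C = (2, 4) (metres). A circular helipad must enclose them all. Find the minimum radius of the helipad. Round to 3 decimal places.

Side lengths²: AB² = 53, AC² = 32, BC² = 45.
Since AB² = 53 < 45 + 32 = 77, the triangle is acute, so the smallest enclosing circle is the circumcircle.
Circumcentre = (-11/6, 23/6), r² = 265/18.
r = √(265/18) ≈ 3.837.

3.837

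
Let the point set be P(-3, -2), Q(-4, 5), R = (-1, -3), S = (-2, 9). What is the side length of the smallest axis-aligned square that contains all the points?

The bounding box has width 3 and height 12.
An axis-aligned square enclosing the set must have side ≥ max(width, height).
So the minimum side is max(3, 12) = 12.

12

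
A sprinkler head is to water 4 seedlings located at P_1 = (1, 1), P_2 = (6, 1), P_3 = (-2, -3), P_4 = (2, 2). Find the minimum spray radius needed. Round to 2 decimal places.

4.47

A smallest enclosing disk is always determined by at most three of the input points on its boundary.
The farthest pair is P_2–P_3 with squared distance 80. The circle on this segment as diameter has centre (2, -1) and r² = 80/4 = 20.
Check P_1: distance² to centre = 5 ≤ 20, so it lies inside.
All remaining points lie in this disk, and no smaller disk contains both endpoints, so this is the minimum enclosing circle.
r = √20 ≈ 4.47.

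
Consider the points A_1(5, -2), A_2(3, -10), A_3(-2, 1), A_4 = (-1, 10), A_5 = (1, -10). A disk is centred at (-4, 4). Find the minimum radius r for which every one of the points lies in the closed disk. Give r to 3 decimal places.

15.652

The required radius is the distance from (-4, 4) to the farthest point.
Squared distances: 117, 245, 13, 45, 221.
Maximum is 245, attained at A_2.
r = √245 ≈ 15.652.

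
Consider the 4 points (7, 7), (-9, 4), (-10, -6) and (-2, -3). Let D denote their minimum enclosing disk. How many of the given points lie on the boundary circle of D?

2

The minimum enclosing circle of a finite set is fixed by two of the points (as a diameter) or three (as a circumcircle).
The farthest pair is (7, 7)–(-10, -6) with squared distance 458. The circle on this segment as diameter has centre (-1.5, 0.5) and r² = 458/4 = 114.5.
Check (-9, 4): distance² to centre = 68.5 ≤ 114.5, so it lies inside.
All remaining points lie in this disk, and no smaller disk contains both endpoints, so this is the minimum enclosing circle.
The points at distance exactly r from the centre are (7, 7), (-10, -6) — 2 points.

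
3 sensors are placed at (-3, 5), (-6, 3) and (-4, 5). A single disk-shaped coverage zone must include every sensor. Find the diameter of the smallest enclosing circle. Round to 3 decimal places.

Call the three points A, B, C in the order given.
Side lengths²: AB² = 13, AC² = 1, BC² = 8.
Since AB² = 13 ≥ 8 + 1 = 9, the angle opposite AB is not acute, so the smallest enclosing circle has AB as diameter.
Centre = midpoint of AB = (-4.5, 4), r² = 13/4 = 3.25.
Diameter = 2r = 2√(3.25) ≈ 3.606.

3.606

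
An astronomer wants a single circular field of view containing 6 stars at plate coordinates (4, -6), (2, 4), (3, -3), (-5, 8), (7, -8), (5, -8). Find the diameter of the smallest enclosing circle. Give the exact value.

20

A smallest enclosing disk is always determined by at most three of the input points on its boundary.
The farthest pair is (-5, 8)–(7, -8) with squared distance 400. The circle on this segment as diameter has centre (1, 0) and r² = 400/4 = 100.
Check (4, -6): distance² to centre = 45 ≤ 100, so it lies inside.
All remaining points lie in this disk, and no smaller disk contains both endpoints, so this is the minimum enclosing circle.
Diameter = 2r = 2√100 = 20.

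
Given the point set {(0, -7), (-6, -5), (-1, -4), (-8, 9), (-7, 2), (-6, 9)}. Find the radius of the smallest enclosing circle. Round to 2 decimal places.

The farthest pair is (0, -7)–(-8, 9) with squared distance 320. The circle on this segment as diameter has centre (-4, 1) and r² = 320/4 = 80.
Check (-6, -5): distance² to centre = 40 ≤ 80, so it lies inside.
All remaining points lie in this disk, and no smaller disk contains both endpoints, so this is the minimum enclosing circle.
r = √80 ≈ 8.94.

8.94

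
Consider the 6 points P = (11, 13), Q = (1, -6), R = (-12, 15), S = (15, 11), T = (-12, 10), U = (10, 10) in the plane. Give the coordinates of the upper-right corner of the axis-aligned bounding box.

(15, 15)

x-range [-12, 15], y-range [-6, 15].
The upper-right corner is (15, 15).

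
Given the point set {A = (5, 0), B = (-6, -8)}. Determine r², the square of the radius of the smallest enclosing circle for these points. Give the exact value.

46.25

The smallest circle enclosing two points has them as diameter endpoints.
Centre = midpoint = (-0.5, -4); r² = |AB|²/4 = 185/4 = 46.25.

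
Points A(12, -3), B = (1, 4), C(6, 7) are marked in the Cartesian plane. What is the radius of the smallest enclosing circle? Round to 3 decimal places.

6.519

Side lengths²: AB² = 170, AC² = 136, BC² = 34.
Since AB² = 170 ≥ 136 + 34 = 170, the angle opposite AB is not acute, so the smallest enclosing circle has AB as diameter.
Centre = midpoint of AB = (6.5, 0.5), r² = 170/4 = 42.5.
r = √(42.5) ≈ 6.519.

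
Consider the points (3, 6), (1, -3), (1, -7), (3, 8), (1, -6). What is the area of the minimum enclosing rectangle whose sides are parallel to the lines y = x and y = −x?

110.5

In coordinates u = x + y, v = x − y the rectangle is axis-aligned; the map (x,y)→(u,v) scales areas by 2.
u-values: 9, -2, -6, 11, -5; range = 11 − (-6) = 17.
v-values: -3, 4, 8, -5, 7; range = 8 − (-5) = 13.
Area = (17 × 13) / 2 = 110.5.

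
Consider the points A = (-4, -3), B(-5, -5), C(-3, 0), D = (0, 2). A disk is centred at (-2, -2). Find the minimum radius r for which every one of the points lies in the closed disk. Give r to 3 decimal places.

The required radius is the distance from (-2, -2) to the farthest point.
Squared distances: 5, 18, 5, 20.
Maximum is 20, attained at D.
r = √20 ≈ 4.472.

4.472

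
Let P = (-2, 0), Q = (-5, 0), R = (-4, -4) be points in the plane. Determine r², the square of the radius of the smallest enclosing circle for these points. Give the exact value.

5.3125

Side lengths²: PQ² = 9, PR² = 20, QR² = 17.
Since PR² = 20 < 17 + 9 = 26, the triangle is acute, so the smallest enclosing circle is the circumcircle.
Circumcentre = (-3.5, -1.75), r² = 5.3125.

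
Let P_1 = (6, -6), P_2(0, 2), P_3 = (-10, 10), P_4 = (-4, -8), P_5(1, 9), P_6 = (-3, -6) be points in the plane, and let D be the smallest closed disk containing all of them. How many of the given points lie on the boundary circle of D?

2

A smallest enclosing disk is always determined by at most three of the input points on its boundary.
The farthest pair is P_1–P_3 with squared distance 512. The circle on this segment as diameter has centre (-2, 2) and r² = 512/4 = 128.
Check P_2: distance² to centre = 4 ≤ 128, so it lies inside.
All remaining points lie in this disk, and no smaller disk contains both endpoints, so this is the minimum enclosing circle.
The points at distance exactly r from the centre are P_1, P_3 — 2 points.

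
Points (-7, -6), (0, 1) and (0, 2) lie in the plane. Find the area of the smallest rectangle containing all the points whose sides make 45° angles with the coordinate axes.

7.5

In coordinates u = x + y, v = x − y the rectangle is axis-aligned; the map (x,y)→(u,v) scales areas by 2.
u-values: -13, 1, 2; range = 2 − (-13) = 15.
v-values: -1, -1, -2; range = -1 − (-2) = 1.
Area = (15 × 1) / 2 = 7.5.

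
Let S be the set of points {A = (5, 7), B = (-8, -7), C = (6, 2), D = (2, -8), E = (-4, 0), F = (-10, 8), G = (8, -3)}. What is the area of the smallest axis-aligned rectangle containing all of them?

288

x ranges over [-10, 8], width 18.
y ranges over [-8, 8], height 16.
Area = 18 × 16 = 288.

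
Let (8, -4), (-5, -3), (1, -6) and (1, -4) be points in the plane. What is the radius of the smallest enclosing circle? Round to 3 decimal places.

The farthest pair is (8, -4)–(-5, -3) with squared distance 170. The circle on this segment as diameter has centre (1.5, -3.5) and r² = 170/4 = 42.5.
Check (1, -6): distance² to centre = 6.5 ≤ 42.5, so it lies inside.
All remaining points lie in this disk, and no smaller disk contains both endpoints, so this is the minimum enclosing circle.
r = √(42.5) ≈ 6.519.

6.519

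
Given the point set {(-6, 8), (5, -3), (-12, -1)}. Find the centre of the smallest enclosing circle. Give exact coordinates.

Call the three points A, B, C in the order given.
Side lengths²: AB² = 242, AC² = 117, BC² = 293.
Since BC² = 293 < 242 + 117 = 359, the triangle is acute, so the smallest enclosing circle is the circumcircle.
Circumcentre = (-3.3, -0.3), r² = 76.18.
Centre = (-3.3, -0.3).

(-3.3, -0.3)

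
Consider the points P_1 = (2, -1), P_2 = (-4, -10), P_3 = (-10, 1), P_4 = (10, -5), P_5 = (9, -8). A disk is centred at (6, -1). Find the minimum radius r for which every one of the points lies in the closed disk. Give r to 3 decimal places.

16.125

The required radius is the distance from (6, -1) to the farthest point.
Squared distances: 16, 181, 260, 32, 58.
Maximum is 260, attained at P_3.
r = √260 ≈ 16.125.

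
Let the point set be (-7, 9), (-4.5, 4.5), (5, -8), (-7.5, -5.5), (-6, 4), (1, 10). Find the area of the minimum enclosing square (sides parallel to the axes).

324

The bounding box has width 12.5 and height 18.
An axis-aligned square enclosing the set must have side ≥ max(width, height).
So the minimum side is max(12.5, 18) = 18.
Area = 18² = 324.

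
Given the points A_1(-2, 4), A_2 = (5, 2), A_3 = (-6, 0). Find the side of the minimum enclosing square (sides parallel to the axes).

11

The bounding box has width 11 and height 4.
An axis-aligned square enclosing the set must have side ≥ max(width, height).
So the minimum side is max(11, 4) = 11.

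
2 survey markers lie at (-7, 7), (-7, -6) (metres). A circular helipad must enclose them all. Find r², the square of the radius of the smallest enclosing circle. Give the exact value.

42.25

The smallest circle enclosing two points has them as diameter endpoints.
Centre = midpoint = (-7, 0.5); r² = |(-7, 7)−(-7, -6)|²/4 = 169/4 = 42.25.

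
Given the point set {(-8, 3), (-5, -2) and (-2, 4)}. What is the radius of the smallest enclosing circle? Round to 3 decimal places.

3.605

Call the three points A, B, C in the order given.
Side lengths²: AB² = 34, AC² = 37, BC² = 45.
Since BC² = 45 < 37 + 34 = 71, the triangle is acute, so the smallest enclosing circle is the circumcircle.
Circumcentre = (-103/22, 35/22), r² = 3145/242.
r = √(3145/242) ≈ 3.605.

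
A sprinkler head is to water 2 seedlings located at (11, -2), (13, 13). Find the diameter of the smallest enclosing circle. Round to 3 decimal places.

The smallest circle enclosing two points has them as diameter endpoints.
Centre = midpoint = (12, 5.5); r² = |(11, -2)−(13, 13)|²/4 = 229/4 = 57.25.
Diameter = 2r = 2√(57.25) ≈ 15.133.

15.133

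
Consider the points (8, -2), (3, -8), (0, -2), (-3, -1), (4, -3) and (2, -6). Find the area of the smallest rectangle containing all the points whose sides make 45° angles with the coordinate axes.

71.5

In coordinates u = x + y, v = x − y the rectangle is axis-aligned; the map (x,y)→(u,v) scales areas by 2.
u-values: 6, -5, -2, -4, 1, -4; range = 6 − (-5) = 11.
v-values: 10, 11, 2, -2, 7, 8; range = 11 − (-2) = 13.
Area = (11 × 13) / 2 = 71.5.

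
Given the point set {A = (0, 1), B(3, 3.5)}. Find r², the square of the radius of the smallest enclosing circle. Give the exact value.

The smallest circle enclosing two points has them as diameter endpoints.
Centre = midpoint = (1.5, 2.25); r² = |AB|²/4 = 15.25/4 = 3.8125.

3.8125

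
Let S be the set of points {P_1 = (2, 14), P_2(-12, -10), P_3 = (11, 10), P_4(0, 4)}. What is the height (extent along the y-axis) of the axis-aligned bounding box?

24

max y = 14, min y = -10, so height = 24.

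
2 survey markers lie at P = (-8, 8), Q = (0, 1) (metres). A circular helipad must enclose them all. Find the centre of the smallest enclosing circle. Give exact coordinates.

The smallest circle enclosing two points has them as diameter endpoints.
Centre = midpoint = (-4, 4.5); r² = |PQ|²/4 = 113/4 = 28.25.
Centre = (-4, 4.5).

(-4, 4.5)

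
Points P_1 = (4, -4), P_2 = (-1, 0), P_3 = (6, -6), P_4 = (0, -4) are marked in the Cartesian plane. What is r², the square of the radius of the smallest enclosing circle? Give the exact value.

The minimum enclosing circle of a finite set is fixed by two of the points (as a diameter) or three (as a circumcircle).
The farthest pair is P_2–P_3 with squared distance 85. The circle on this segment as diameter has centre (2.5, -3) and r² = 85/4 = 21.25.
Check P_1: distance² to centre = 3.25 ≤ 21.25, so it lies inside.
All remaining points lie in this disk, and no smaller disk contains both endpoints, so this is the minimum enclosing circle.

21.25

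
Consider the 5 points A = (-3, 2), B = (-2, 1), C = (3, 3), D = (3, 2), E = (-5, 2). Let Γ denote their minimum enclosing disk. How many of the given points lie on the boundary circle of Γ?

3

The minimum enclosing circle of a finite set is fixed by two of the points (as a diameter) or three (as a circumcircle).
The farthest pair is C–E with squared distance 65. The circle on this segment as diameter has centre (-1, 2.5) and r² = 65/4 = 16.25.
Check A: distance² to centre = 4.25 ≤ 16.25, so it lies inside.
All remaining points lie in this disk, and no smaller disk contains both endpoints, so this is the minimum enclosing circle.
The points at distance exactly r from the centre are C, D, E — 3 points.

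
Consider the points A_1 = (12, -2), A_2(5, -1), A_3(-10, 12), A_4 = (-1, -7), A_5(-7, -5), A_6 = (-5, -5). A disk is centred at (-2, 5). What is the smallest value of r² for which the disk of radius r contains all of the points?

The required radius is the distance from (-2, 5) to the farthest point.
Squared distances: 245, 85, 113, 145, 125, 109.
Maximum is 245, attained at A_1.

245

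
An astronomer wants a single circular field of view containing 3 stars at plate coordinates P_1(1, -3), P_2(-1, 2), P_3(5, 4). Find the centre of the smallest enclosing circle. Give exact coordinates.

(95/34, 21/34)

Side lengths²: P_1P_2² = 29, P_1P_3² = 65, P_2P_3² = 40.
Since P_1P_3² = 65 < 40 + 29 = 69, the triangle is acute, so the smallest enclosing circle is the circumcircle.
Circumcentre = (95/34, 21/34), r² = 9425/578.
Centre = (95/34, 21/34).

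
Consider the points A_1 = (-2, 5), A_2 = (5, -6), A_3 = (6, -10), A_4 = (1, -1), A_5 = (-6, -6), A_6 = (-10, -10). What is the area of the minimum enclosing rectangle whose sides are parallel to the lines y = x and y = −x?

In coordinates u = x + y, v = x − y the rectangle is axis-aligned; the map (x,y)→(u,v) scales areas by 2.
u-values: 3, -1, -4, 0, -12, -20; range = 3 − (-20) = 23.
v-values: -7, 11, 16, 2, 0, 0; range = 16 − (-7) = 23.
Area = (23 × 23) / 2 = 264.5.

264.5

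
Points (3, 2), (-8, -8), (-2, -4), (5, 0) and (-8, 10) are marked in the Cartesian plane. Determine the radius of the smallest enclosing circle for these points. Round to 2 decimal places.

By Welzl's lemma the MEC is supported by two points (diametrically opposite) or three points (on a circumcircle).
The minimum enclosing circle is determined by three boundary points: (-8, -8), (5, 0), (-8, 10).
Their circumcentre is (-119/26, 1) with r² = 62677/676.
The farthest remaining point (3, 2) is at distance² 39485/676 ≤ 62677/676.
r = √(62677/676) ≈ 9.63.

9.63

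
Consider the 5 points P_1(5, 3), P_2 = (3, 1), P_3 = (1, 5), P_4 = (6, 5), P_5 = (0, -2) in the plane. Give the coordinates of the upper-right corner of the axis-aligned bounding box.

x-range [0, 6], y-range [-2, 5].
The upper-right corner is (6, 5).

(6, 5)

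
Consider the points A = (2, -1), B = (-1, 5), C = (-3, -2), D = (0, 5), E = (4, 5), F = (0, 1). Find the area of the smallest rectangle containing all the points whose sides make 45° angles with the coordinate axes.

In coordinates u = x + y, v = x − y the rectangle is axis-aligned; the map (x,y)→(u,v) scales areas by 2.
u-values: 1, 4, -5, 5, 9, 1; range = 9 − (-5) = 14.
v-values: 3, -6, -1, -5, -1, -1; range = 3 − (-6) = 9.
Area = (14 × 9) / 2 = 63.

63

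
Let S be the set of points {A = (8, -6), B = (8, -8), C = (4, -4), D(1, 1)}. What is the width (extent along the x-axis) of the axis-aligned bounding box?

7

max x = 8, min x = 1, so width = 7.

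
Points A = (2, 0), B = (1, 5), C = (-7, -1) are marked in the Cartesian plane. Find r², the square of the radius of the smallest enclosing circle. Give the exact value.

Side lengths²: AB² = 26, AC² = 82, BC² = 100.
Since BC² = 100 < 82 + 26 = 108, the triangle is acute, so the smallest enclosing circle is the circumcircle.
Circumcentre = (-63/23, 38/23), r² = 13325/529.

13325/529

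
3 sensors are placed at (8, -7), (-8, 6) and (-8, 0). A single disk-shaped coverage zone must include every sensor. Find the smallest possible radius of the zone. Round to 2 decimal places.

Call the three points A, B, C in the order given.
Side lengths²: AB² = 425, AC² = 305, BC² = 36.
Since AB² = 425 ≥ 305 + 36 = 341, the angle opposite AB is not acute, so the smallest enclosing circle has AB as diameter.
Centre = midpoint of AB = (0, -0.5), r² = 425/4 = 106.25.
r = √(106.25) ≈ 10.31.

10.31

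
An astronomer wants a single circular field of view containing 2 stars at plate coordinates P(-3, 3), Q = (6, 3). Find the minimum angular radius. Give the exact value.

4.5

The smallest circle enclosing two points has them as diameter endpoints.
Centre = midpoint = (1.5, 3); r² = |PQ|²/4 = 81/4 = 20.25.
r = √(20.25) = 4.5.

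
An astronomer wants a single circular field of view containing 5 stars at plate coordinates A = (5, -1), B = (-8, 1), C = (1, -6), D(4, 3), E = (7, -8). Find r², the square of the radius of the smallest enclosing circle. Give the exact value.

76.5

A smallest enclosing disk is always determined by at most three of the input points on its boundary.
The farthest pair is B–E with squared distance 306. The circle on this segment as diameter has centre (-0.5, -3.5) and r² = 306/4 = 76.5.
Check A: distance² to centre = 36.5 ≤ 76.5, so it lies inside.
All remaining points lie in this disk, and no smaller disk contains both endpoints, so this is the minimum enclosing circle.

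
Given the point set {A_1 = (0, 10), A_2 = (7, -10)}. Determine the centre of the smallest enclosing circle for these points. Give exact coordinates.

(3.5, 0)

The smallest circle enclosing two points has them as diameter endpoints.
Centre = midpoint = (3.5, 0); r² = |A_1A_2|²/4 = 449/4 = 112.25.
Centre = (3.5, 0).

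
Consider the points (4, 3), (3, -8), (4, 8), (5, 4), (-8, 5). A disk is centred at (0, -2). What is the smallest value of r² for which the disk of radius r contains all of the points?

116

The required radius is the distance from (0, -2) to the farthest point.
Squared distances: 41, 45, 116, 61, 113.
Maximum is 116, attained at (4, 8).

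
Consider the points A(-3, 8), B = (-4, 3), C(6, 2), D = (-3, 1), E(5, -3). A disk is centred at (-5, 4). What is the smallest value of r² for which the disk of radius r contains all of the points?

149

The required radius is the distance from (-5, 4) to the farthest point.
Squared distances: 20, 2, 125, 13, 149.
Maximum is 149, attained at E.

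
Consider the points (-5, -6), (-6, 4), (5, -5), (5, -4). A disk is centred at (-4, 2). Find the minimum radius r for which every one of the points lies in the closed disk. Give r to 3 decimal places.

The required radius is the distance from (-4, 2) to the farthest point.
Squared distances: 65, 8, 130, 117.
Maximum is 130, attained at (5, -5).
r = √130 ≈ 11.402.

11.402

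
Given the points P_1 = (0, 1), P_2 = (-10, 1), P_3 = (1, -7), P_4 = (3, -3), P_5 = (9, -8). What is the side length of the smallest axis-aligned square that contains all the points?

The bounding box has width 19 and height 9.
An axis-aligned square enclosing the set must have side ≥ max(width, height).
So the minimum side is max(19, 9) = 19.

19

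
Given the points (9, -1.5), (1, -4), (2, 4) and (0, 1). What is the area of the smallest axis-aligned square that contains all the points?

81

The bounding box has width 9 and height 8.
An axis-aligned square enclosing the set must have side ≥ max(width, height).
So the minimum side is max(9, 8) = 9.
Area = 9² = 81.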